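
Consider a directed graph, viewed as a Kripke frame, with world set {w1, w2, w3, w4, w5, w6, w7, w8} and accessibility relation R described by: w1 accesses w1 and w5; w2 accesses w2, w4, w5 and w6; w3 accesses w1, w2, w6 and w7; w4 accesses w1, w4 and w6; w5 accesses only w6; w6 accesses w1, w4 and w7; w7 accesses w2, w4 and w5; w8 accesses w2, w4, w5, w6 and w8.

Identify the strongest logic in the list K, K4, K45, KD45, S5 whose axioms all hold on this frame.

Transitive (axiom 4): no — w1 R w5 and w5 R w6, but not w1 R w6.
Euclidean (axiom 5): no — w2 R w4 and w2 R w5, but not w4 R w5.
Serial (axiom D): yes — every world has a successor (e.g. w1 R w1).
Reflexive (axiom T): no — w3 is not related to itself.
So F validates K; K4 would additionally require R to be transitive. The strongest is K.

K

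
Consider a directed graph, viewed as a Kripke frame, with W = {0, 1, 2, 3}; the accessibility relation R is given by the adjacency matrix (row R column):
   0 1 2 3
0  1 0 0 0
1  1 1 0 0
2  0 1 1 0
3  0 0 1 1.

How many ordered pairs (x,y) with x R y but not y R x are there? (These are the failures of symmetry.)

3

Enumerating: (1,0), (2,1), (3,2).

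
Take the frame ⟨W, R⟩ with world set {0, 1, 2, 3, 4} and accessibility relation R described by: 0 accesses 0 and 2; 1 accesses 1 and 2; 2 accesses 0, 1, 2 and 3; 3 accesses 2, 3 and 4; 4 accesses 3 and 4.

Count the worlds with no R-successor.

R is serial; there are no such worlds.

0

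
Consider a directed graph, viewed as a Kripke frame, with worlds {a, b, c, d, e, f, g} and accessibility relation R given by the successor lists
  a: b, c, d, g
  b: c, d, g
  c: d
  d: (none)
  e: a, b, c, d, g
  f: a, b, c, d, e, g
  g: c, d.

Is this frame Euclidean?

Euclidean: no — a R c and a R b, but not c R b.

No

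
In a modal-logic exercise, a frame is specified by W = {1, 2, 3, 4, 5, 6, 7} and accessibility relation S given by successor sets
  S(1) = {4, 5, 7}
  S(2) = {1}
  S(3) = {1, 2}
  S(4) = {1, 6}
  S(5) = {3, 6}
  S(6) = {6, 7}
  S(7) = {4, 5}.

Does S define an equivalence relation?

No

Reflexive: no — 1 is not related to itself.
Symmetric: no — 1 S 5 but not 5 S 1.
Transitive: no — 1 S 4 and 4 S 6, but not 1 S 6.
So S is not an equivalence relation.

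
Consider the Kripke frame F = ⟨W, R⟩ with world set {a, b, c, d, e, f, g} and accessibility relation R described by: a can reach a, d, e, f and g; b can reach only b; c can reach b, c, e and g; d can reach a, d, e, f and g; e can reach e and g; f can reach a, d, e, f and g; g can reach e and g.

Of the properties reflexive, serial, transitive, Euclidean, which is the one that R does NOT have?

Euclidean

Reflexive: yes — every world is R-related to itself.
Serial: yes — every world has a successor (e.g. a R a).
Transitive: yes — every two-step R-path is closed by a direct edge.
Euclidean: no — a R e and a R d, but not e R d.
Only Euclidean fails.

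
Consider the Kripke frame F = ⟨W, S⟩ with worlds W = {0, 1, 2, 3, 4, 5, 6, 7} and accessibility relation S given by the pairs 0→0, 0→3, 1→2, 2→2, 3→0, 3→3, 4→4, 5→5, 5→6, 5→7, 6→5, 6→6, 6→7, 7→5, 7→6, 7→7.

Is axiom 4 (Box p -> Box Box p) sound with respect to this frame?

Yes

By correspondence theory, 4 is valid on a frame iff S is transitive.
Transitive: yes — every two-step S-path is closed by a direct edge.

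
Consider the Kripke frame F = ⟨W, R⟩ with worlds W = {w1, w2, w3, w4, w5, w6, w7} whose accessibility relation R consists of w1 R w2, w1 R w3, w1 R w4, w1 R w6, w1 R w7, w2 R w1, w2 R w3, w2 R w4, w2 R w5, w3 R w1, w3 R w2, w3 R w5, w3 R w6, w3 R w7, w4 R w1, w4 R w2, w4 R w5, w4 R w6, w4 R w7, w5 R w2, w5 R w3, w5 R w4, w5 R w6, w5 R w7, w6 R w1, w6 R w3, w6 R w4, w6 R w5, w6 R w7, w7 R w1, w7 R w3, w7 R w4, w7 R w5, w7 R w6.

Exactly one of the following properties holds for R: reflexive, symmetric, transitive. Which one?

symmetric

Reflexive: no — w1 is not related to itself.
Symmetric: yes — every pair in R has its reverse in R.
Transitive: no — w1 R w2 and w2 R w5, but not w1 R w5.
Only symmetric holds.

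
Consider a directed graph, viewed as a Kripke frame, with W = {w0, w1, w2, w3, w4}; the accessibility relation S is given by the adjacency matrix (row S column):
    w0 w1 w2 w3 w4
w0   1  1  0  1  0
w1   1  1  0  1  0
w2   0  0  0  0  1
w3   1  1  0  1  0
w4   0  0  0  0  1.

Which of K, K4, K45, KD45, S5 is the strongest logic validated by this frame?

KD45

Transitive (axiom 4): yes — every two-step S-path is closed by a direct edge.
Euclidean (axiom 5): yes — any two successors of a common world are S-related.
Serial (axiom D): yes — every world has a successor (e.g. w0 S w0).
Reflexive (axiom T): no — w2 is not related to itself.
So F validates K, K4, K45, KD45; S5 would additionally require S to be reflexive. The strongest is KD45.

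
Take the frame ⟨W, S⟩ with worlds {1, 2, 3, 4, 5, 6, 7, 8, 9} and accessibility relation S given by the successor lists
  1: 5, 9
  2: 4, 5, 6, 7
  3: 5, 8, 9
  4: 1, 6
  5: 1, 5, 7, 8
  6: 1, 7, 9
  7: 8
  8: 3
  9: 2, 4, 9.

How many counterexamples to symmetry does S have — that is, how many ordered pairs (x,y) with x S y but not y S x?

17

Enumerating: (1,9), (2,4), (2,5), (2,6), (2,7), (3,5), (3,9), (4,1), (4,6), (5,7), (5,8), (6,1), (6,7), (6,9), (7,8), (9,2), (9,4).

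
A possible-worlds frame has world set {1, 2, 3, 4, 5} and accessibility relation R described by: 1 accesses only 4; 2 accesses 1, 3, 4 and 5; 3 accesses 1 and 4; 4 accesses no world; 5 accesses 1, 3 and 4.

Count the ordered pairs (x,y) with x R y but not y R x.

10

Enumerating: (1,4), (2,1), (2,3), (2,4), (2,5), (3,1), (3,4), (5,1), (5,3), (5,4).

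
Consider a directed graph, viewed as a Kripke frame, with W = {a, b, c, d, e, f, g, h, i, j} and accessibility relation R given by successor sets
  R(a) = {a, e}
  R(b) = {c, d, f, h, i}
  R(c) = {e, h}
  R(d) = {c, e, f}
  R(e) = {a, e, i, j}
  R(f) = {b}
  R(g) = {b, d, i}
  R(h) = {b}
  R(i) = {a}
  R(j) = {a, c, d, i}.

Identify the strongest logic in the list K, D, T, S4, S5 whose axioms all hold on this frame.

D

Serial (axiom D): yes — every world has a successor (e.g. a R a).
Reflexive (axiom T): no — b is not related to itself.
Transitive (axiom 4): no — a R e and e R i, but not a R i.
Euclidean (axiom 5): no — b R c and b R d, but not c R d.
So F validates K, D; T would additionally require R to be reflexive. The strongest is D.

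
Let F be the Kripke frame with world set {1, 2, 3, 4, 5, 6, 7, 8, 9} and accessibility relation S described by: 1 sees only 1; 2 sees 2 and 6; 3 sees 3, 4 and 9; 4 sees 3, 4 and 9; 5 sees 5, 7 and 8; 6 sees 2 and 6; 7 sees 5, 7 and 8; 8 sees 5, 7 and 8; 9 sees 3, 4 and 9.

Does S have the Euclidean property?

Euclidean: yes — any two successors of a common world are S-related.

Yes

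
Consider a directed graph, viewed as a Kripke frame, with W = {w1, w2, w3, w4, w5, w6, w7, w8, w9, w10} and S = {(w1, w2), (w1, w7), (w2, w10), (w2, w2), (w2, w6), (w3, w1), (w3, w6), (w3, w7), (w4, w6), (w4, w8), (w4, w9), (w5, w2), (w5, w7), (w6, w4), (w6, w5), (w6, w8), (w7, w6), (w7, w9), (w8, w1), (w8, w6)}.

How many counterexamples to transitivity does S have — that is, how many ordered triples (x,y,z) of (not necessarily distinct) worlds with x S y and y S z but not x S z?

Enumerating: (w1,w2,w10), (w1,w2,w6), (w1,w7,w6), (w1,w7,w9), (w2,w6,w4), (w2,w6,w5), (w2,w6,w8), (w3,w1,w2), (w3,w6,w4), (w3,w6,w5), (w3,w6,w8), (w3,w7,w9), … and 21 more.
Total: 33.

33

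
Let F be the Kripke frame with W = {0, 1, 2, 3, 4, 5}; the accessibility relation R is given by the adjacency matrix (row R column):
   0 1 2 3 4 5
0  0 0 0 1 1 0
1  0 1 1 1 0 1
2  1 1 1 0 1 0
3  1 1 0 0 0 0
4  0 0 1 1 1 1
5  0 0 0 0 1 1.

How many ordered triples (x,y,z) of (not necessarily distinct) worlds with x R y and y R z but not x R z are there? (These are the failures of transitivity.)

24

Enumerating: (0,3,0), (0,3,1), (0,4,2), (0,4,5), (1,2,0), (1,2,4), (1,3,0), (1,5,4), (2,0,3), (2,1,3), (2,1,5), (2,4,3), … and 12 more.
Total: 24.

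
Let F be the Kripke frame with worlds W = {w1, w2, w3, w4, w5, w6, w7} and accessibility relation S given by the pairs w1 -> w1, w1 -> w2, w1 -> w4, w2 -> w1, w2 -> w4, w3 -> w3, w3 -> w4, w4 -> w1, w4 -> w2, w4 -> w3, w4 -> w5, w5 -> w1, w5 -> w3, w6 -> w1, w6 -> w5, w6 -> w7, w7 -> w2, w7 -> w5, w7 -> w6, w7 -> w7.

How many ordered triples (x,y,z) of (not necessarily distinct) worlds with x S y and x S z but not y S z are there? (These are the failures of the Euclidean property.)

31

Enumerating: (w1,w2,w2), (w1,w4,w4), (w2,w4,w4), (w3,w4,w4), (w4,w1,w3), (w4,w1,w5), (w4,w2,w2), (w4,w2,w3), (w4,w2,w5), (w4,w3,w1), (w4,w3,w2), (w4,w3,w5), … and 19 more.
Total: 31.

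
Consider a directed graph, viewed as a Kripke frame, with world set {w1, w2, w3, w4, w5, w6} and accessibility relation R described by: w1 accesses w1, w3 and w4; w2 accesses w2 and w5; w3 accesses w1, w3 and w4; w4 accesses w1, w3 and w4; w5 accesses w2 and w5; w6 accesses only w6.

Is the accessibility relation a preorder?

Reflexive: yes — every world is R-related to itself.
Transitive: yes — every two-step R-path is closed by a direct edge.
So R is a preorder.

Yes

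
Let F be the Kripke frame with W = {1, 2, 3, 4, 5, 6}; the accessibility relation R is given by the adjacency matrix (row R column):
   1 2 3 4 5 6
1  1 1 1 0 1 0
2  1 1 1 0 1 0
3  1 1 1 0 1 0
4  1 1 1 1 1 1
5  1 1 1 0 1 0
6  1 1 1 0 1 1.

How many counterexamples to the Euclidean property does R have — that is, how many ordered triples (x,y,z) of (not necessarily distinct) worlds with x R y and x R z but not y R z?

13

Enumerating: (4,1,4), (4,1,6), (4,2,4), (4,2,6), (4,3,4), (4,3,6), (4,5,4), (4,5,6), (4,6,4), (6,1,6), (6,2,6), (6,3,6), (6,5,6).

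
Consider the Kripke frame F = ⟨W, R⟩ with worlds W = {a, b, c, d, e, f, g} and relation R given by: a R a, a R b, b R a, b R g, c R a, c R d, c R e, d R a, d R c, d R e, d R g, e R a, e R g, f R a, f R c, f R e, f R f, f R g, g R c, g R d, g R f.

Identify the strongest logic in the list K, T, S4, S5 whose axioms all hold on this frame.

Reflexive (axiom T): no — b is not related to itself.
Transitive (axiom 4): no — a R b and b R g, but not a R g.
Euclidean (axiom 5): no — b R a and b R g, but not a R g.
So F validates K; T would additionally require R to be reflexive. The strongest is K.

K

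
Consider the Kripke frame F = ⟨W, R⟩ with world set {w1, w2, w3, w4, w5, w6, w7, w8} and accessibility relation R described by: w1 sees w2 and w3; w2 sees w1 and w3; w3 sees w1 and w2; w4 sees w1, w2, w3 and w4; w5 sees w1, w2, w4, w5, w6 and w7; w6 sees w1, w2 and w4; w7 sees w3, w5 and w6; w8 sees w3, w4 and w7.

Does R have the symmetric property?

Symmetric: no — w4 R w1 but not w1 R w4.

No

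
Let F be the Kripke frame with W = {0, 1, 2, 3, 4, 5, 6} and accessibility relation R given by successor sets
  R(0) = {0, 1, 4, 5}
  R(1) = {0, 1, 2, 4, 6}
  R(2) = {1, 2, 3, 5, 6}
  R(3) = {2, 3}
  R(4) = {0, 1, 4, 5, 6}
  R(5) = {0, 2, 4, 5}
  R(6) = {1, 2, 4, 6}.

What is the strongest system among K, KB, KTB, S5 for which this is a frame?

KTB

Symmetric (axiom B): yes — every pair in R has its reverse in R.
Reflexive (axiom T): yes — every world is R-related to itself.
Euclidean (axiom 5): no — 0 R 1 and 0 R 5, but not 1 R 5.
So F validates K, KB, KTB; S5 would additionally require R to be Euclidean. The strongest is KTB.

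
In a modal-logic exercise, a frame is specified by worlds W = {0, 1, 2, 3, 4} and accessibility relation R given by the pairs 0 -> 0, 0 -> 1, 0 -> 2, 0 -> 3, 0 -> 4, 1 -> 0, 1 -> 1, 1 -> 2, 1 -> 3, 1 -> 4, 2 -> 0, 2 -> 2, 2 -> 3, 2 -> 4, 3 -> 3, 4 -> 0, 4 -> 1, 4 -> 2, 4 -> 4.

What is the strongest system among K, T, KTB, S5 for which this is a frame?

T

Reflexive (axiom T): yes — every world is R-related to itself.
Symmetric (axiom B): no — 0 R 3 but not 3 R 0.
Euclidean (axiom 5): no — 0 R 2 and 0 R 1, but not 2 R 1.
So F validates K, T; KTB would additionally require R to be symmetric. The strongest is T.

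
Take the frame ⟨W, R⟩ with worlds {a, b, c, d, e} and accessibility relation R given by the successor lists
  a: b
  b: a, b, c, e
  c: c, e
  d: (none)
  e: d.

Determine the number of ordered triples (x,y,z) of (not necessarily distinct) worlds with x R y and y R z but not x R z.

5

Enumerating: (a,b,a), (a,b,c), (a,b,e), (b,e,d), (c,e,d).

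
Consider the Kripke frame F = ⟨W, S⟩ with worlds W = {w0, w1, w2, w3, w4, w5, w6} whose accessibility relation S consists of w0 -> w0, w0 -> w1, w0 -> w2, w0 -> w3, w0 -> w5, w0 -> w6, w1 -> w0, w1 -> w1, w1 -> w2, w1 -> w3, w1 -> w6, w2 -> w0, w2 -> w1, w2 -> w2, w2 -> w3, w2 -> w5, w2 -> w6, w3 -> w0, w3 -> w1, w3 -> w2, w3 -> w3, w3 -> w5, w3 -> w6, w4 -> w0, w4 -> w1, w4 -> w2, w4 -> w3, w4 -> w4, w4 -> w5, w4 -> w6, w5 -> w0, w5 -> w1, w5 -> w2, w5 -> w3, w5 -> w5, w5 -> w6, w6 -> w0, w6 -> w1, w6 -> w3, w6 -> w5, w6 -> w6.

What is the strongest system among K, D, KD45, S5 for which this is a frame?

Serial (axiom D): yes — every world has a successor (e.g. w0 S w0).
Euclidean (axiom 5): no — w0 S w1 and w0 S w5, but not w1 S w5.
Transitive (axiom 4): no — w1 S w0 and w0 S w5, but not w1 S w5.
Reflexive (axiom T): yes — every world is S-related to itself.
So F validates K, D; KD45 would additionally require S to be Euclidean and transitive. The strongest is D.

D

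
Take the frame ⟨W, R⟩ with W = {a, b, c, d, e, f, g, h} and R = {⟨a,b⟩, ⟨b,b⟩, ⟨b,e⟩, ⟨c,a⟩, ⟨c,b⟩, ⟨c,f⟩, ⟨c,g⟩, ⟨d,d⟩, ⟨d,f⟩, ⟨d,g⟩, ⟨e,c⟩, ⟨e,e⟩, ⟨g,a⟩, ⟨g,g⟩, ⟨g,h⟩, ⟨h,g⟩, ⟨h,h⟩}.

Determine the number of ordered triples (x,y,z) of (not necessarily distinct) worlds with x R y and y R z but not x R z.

Enumerating: (a,b,e), (b,e,c), (c,b,e), (c,g,h), (d,g,a), (d,g,h), (e,c,a), (e,c,b), (e,c,f), (e,c,g), (g,a,b), (h,g,a).

12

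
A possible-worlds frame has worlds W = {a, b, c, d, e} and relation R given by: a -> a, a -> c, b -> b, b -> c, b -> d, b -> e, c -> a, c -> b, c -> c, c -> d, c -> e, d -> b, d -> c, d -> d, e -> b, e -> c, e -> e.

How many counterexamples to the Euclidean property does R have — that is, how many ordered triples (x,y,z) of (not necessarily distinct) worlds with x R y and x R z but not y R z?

10

Enumerating: (b,d,e), (b,e,d), (c,a,b), (c,a,d), (c,a,e), (c,b,a), (c,d,a), (c,d,e), (c,e,a), (c,e,d).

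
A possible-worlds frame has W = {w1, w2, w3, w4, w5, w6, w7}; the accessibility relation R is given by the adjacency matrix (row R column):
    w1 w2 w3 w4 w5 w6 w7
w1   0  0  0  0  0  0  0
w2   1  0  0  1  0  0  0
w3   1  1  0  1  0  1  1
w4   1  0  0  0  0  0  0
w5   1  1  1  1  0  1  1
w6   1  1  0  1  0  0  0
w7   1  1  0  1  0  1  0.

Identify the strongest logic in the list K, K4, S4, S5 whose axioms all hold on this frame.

Transitive (axiom 4): yes — every two-step R-path is closed by a direct edge.
Reflexive (axiom T): no — w1 is not related to itself.
Euclidean (axiom 5): no — w2 R w1 and w2 R w4, but not w1 R w4.
So F validates K, K4; S4 would additionally require R to be reflexive. The strongest is K4.

K4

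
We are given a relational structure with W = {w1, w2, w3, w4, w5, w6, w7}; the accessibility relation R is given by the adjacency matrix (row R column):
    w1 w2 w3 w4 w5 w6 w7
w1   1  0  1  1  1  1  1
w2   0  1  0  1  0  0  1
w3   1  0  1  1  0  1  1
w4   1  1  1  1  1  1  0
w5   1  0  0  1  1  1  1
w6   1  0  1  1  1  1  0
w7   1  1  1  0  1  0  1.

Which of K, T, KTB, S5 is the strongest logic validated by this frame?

KTB

Reflexive (axiom T): yes — every world is R-related to itself.
Symmetric (axiom B): yes — every pair in R has its reverse in R.
Euclidean (axiom 5): no — w1 R w3 and w1 R w5, but not w3 R w5.
So F validates K, T, KTB; S5 would additionally require R to be Euclidean. The strongest is KTB.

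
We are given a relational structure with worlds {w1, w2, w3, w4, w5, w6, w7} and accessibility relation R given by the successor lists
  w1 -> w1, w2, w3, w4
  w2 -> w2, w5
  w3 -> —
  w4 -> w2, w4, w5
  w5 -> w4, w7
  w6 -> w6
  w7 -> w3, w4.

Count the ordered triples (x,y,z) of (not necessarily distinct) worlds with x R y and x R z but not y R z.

19

Enumerating: (w1,w2,w1), (w1,w2,w3), (w1,w2,w4), (w1,w3,w1), (w1,w3,w2), (w1,w3,w3), (w1,w3,w4), (w1,w4,w1), (w1,w4,w3), (w2,w5,w2), (w2,w5,w5), (w4,w2,w4), … and 7 more.
Total: 19.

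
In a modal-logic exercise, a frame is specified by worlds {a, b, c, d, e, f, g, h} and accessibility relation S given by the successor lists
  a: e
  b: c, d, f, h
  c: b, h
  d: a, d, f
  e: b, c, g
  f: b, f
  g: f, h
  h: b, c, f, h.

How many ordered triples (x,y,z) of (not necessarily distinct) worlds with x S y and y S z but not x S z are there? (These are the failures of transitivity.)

27

Enumerating: (a,e,b), (a,e,c), (a,e,g), (b,c,b), (b,d,a), (b,f,b), (b,h,b), (c,b,c), (c,b,d), (c,b,f), (c,h,c), (c,h,f), … and 15 more.
Total: 27.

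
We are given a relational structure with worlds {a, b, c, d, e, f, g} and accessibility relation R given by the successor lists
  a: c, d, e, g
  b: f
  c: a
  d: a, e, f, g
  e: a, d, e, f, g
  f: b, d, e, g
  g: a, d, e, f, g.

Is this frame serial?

Serial: yes — every world has a successor (e.g. a R c).

Yes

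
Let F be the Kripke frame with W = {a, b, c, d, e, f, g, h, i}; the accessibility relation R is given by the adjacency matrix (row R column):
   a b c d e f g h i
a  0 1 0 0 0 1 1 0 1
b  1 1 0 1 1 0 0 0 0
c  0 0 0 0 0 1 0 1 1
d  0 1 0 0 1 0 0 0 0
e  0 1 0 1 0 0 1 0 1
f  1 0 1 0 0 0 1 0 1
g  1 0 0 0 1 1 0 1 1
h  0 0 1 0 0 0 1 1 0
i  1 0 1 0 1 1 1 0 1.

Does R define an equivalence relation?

Reflexive: no — a is not related to itself.
Symmetric: yes — every pair in R has its reverse in R.
Transitive: no — a R b and b R d, but not a R d.
So R is not an equivalence relation.

No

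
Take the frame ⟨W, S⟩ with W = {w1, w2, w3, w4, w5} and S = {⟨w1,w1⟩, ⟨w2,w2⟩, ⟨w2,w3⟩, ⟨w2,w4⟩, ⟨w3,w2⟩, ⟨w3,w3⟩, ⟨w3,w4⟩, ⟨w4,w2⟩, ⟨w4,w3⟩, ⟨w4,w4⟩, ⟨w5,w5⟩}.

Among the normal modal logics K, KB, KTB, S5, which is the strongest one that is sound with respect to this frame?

Symmetric (axiom B): yes — every pair in S has its reverse in S.
Reflexive (axiom T): yes — every world is S-related to itself.
Euclidean (axiom 5): yes — any two successors of a common world are S-related.
So F validates K, KB, KTB, S5. The strongest is S5.

S5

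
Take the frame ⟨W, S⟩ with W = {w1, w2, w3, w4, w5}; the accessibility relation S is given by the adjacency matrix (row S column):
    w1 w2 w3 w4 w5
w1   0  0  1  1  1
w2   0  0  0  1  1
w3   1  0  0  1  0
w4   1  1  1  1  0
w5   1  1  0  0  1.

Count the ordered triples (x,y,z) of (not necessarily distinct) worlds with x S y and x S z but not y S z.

Enumerating: (w1,w3,w3), (w1,w3,w5), (w1,w4,w5), (w1,w5,w3), (w1,w5,w4), (w2,w4,w5), (w2,w5,w4), (w3,w1,w1), (w4,w1,w1), (w4,w1,w2), (w4,w2,w1), (w4,w2,w2), … and 7 more.
Total: 19.

19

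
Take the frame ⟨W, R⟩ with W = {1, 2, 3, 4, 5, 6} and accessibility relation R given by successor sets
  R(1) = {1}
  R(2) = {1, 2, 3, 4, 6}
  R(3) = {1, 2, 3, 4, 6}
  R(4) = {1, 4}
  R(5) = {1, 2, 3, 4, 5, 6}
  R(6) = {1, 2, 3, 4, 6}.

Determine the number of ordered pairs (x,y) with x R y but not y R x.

12

Enumerating: (2,1), (2,4), (3,1), (3,4), (4,1), (5,1), (5,2), (5,3), (5,4), (5,6), (6,1), (6,4).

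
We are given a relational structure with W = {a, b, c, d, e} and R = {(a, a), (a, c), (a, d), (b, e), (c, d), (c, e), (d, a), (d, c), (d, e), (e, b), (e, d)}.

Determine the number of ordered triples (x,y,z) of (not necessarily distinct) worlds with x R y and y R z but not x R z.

15

Enumerating: (a,c,e), (a,d,e), (b,e,b), (b,e,d), (c,d,a), (c,d,c), (c,e,b), (d,a,d), (d,c,d), (d,e,b), (d,e,d), (e,b,e), (e,d,a), (e,d,c), (e,d,e).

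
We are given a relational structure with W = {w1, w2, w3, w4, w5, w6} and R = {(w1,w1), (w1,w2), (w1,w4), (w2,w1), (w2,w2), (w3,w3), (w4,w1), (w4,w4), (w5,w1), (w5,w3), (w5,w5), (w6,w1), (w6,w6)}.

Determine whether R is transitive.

Transitive: no — w2 R w1 and w1 R w4, but not w2 R w4.

No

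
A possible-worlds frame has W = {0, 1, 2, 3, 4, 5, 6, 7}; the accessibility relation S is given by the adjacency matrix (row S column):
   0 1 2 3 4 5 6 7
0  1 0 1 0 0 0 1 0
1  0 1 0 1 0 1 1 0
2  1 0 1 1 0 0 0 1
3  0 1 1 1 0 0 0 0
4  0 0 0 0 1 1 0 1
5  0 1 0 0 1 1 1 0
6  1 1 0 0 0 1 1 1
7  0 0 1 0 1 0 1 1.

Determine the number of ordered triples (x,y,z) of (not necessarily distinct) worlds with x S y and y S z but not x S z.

Enumerating: (0,2,3), (0,2,7), (0,6,1), (0,6,5), (0,6,7), (1,3,2), (1,5,4), (1,6,0), (1,6,7), (2,0,6), (2,3,1), (2,7,4), … and 24 more.
Total: 36.

36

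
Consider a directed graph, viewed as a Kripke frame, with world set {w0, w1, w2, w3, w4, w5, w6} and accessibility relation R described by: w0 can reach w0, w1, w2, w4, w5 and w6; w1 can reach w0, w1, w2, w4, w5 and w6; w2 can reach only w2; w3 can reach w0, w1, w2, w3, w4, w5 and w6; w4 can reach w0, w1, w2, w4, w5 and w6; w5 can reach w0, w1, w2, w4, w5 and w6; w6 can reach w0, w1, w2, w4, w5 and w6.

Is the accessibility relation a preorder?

Yes

Reflexive: yes — every world is R-related to itself.
Transitive: yes — every two-step R-path is closed by a direct edge.
So R is a preorder.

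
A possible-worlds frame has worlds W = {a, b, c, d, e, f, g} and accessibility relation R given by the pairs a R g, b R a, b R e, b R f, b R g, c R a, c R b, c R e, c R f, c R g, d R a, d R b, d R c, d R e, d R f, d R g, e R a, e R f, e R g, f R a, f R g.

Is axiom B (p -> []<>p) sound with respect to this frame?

By correspondence theory, B is valid on a frame iff R is symmetric.
Symmetric: no — a R g but not g R a.

No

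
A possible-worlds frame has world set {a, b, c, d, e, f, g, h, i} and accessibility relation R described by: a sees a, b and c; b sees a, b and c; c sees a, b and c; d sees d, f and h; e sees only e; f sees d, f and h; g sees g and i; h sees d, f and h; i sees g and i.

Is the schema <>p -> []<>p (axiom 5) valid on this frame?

By correspondence theory, 5 is valid on a frame iff R is Euclidean.
Euclidean: yes — any two successors of a common world are R-related.

Yes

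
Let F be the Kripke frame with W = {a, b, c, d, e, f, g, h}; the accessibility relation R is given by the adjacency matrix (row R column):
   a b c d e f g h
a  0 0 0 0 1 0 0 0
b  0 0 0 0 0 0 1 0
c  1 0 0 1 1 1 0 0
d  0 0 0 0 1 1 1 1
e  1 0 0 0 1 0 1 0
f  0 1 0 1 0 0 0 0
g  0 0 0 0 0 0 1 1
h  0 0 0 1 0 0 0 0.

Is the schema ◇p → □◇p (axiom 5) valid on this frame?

The schema 5 characterises exactly the Euclidean frames.
Euclidean: no — c R a and c R d, but not a R d.

No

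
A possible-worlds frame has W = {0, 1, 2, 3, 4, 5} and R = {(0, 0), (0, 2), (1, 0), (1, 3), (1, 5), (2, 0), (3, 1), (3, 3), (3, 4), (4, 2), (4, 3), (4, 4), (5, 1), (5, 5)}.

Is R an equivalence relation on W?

No

Reflexive: no — 1 is not related to itself.
Symmetric: no — 1 R 0 but not 0 R 1.
Transitive: no — 1 R 0 and 0 R 2, but not 1 R 2.
So R is not an equivalence relation.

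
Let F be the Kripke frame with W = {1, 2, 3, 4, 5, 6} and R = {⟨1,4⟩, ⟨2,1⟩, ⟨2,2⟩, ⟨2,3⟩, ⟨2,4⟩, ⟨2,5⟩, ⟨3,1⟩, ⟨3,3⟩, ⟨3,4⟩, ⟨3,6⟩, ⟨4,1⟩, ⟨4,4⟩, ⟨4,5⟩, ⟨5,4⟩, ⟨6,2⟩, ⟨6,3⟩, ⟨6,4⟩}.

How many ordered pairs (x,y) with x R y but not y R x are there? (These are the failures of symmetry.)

Enumerating: (2,1), (2,3), (2,4), (2,5), (3,1), (3,4), (6,2), (6,4).

8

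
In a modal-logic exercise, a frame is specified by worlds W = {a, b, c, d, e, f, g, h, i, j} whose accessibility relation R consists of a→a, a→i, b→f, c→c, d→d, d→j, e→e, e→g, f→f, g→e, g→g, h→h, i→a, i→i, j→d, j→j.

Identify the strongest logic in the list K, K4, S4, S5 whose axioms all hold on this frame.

Transitive (axiom 4): yes — every two-step R-path is closed by a direct edge.
Reflexive (axiom T): no — b is not related to itself.
Euclidean (axiom 5): yes — any two successors of a common world are R-related.
So F validates K, K4; S4 would additionally require R to be reflexive. The strongest is K4.

K4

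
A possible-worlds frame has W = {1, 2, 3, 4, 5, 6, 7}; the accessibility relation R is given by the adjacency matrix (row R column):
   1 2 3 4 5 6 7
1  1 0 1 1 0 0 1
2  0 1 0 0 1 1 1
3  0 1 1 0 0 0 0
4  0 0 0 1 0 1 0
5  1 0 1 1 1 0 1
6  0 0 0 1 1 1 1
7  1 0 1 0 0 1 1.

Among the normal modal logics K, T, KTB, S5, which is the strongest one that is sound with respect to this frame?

Reflexive (axiom T): yes — every world is R-related to itself.
Symmetric (axiom B): no — 1 R 3 but not 3 R 1.
Euclidean (axiom 5): no — 1 R 3 and 1 R 4, but not 3 R 4.
So F validates K, T; KTB would additionally require R to be symmetric. The strongest is T.

T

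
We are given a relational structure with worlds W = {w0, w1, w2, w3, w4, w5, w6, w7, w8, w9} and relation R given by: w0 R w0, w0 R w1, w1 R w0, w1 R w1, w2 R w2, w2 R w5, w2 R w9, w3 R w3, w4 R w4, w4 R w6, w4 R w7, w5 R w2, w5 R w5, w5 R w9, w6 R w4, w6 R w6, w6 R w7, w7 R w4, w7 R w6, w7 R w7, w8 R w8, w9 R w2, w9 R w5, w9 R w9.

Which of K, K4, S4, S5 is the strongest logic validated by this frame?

S5

Transitive (axiom 4): yes — every two-step R-path is closed by a direct edge.
Reflexive (axiom T): yes — every world is R-related to itself.
Euclidean (axiom 5): yes — any two successors of a common world are R-related.
So F validates K, K4, S4, S5. The strongest is S5.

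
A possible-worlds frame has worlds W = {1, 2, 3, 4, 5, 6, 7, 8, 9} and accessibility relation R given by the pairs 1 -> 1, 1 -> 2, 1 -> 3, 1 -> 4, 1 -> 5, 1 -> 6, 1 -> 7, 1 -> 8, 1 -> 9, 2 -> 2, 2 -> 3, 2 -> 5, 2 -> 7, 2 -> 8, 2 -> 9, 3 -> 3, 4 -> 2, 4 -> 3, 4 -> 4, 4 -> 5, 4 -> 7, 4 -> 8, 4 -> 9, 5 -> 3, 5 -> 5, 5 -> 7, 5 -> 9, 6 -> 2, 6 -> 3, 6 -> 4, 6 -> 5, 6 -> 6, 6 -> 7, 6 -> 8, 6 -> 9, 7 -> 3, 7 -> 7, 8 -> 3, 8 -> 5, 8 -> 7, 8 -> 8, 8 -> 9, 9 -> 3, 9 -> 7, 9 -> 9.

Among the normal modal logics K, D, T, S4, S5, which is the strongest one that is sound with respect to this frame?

Serial (axiom D): yes — every world has a successor (e.g. 1 R 1).
Reflexive (axiom T): yes — every world is R-related to itself.
Transitive (axiom 4): yes — every two-step R-path is closed by a direct edge.
Euclidean (axiom 5): no — 1 R 2 and 1 R 4, but not 2 R 4.
So F validates K, D, T, S4; S5 would additionally require R to be Euclidean. The strongest is S4.

S4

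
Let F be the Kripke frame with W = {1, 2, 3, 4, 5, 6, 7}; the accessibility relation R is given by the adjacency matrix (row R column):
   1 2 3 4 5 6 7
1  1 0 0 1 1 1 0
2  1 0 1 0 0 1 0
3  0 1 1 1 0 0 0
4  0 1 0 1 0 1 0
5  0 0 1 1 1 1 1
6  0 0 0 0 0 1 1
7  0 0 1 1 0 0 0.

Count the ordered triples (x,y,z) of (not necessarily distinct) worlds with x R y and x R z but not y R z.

Enumerating: (1,4,1), (1,4,5), (1,5,1), (1,6,1), (1,6,4), (1,6,5), (2,1,3), (2,3,1), (2,3,6), (2,6,1), (2,6,3), (3,2,2), … and 21 more.
Total: 33.

33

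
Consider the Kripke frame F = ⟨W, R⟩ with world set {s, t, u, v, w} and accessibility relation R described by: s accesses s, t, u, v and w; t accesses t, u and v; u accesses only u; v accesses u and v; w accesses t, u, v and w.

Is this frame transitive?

Transitive: yes — every two-step R-path is closed by a direct edge.

Yes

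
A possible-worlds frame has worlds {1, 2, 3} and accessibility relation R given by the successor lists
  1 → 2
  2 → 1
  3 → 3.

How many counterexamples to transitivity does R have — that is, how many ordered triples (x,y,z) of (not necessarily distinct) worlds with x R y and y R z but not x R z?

Enumerating: (1,2,1), (2,1,2).

2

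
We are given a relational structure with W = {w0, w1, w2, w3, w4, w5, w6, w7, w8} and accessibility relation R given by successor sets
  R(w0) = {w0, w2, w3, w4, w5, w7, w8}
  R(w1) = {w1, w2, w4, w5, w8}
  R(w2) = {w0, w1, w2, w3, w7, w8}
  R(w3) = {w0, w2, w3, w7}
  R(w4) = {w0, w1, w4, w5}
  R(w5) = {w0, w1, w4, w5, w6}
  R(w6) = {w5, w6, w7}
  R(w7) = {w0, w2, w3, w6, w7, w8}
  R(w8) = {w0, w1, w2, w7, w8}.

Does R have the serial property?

Yes

Serial: yes — every world has a successor (e.g. w0 R w0).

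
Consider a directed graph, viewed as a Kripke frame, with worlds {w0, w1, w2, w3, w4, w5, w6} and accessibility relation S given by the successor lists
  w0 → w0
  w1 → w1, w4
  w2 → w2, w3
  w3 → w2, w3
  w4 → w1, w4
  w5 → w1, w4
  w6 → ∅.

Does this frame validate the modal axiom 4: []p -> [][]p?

By correspondence theory, 4 is valid on a frame iff S is transitive.
Transitive: yes — every two-step S-path is closed by a direct edge.

Yes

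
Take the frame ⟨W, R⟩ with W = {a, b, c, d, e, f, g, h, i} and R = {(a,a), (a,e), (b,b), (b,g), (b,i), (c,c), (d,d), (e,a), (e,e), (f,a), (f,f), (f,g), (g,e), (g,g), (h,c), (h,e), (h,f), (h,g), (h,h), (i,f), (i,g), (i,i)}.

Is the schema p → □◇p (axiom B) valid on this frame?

No

Axiom B corresponds to the accessibility relation being symmetric.
Symmetric: no — b R g but not g R b.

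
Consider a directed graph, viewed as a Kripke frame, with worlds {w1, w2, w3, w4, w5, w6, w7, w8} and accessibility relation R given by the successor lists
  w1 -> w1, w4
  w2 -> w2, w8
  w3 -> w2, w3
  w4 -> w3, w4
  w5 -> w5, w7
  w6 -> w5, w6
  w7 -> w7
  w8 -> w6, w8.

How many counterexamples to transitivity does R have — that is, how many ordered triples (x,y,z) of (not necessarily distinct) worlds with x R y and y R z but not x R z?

Enumerating: (w1,w4,w3), (w2,w8,w6), (w3,w2,w8), (w4,w3,w2), (w6,w5,w7), (w8,w6,w5).

6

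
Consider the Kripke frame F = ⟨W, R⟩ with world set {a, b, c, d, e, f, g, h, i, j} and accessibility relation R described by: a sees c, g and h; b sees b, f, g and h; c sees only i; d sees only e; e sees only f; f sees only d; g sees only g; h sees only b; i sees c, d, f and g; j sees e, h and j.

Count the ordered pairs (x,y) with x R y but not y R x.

Enumerating: (a,c), (a,g), (a,h), (b,f), (b,g), (d,e), (e,f), (f,d), (i,d), (i,f), (i,g), (j,e), (j,h).

13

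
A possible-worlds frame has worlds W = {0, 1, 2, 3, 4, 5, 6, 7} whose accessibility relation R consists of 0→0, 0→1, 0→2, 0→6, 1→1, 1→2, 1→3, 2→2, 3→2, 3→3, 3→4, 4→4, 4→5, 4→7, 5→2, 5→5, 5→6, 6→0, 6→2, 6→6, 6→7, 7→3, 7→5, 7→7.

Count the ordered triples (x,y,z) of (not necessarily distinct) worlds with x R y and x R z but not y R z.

Enumerating: (0,1,0), (0,1,6), (0,2,0), (0,2,1), (0,2,6), (0,6,1), (1,2,1), (1,2,3), (1,3,1), (3,2,3), (3,2,4), (3,4,2), … and 18 more.
Total: 30.

30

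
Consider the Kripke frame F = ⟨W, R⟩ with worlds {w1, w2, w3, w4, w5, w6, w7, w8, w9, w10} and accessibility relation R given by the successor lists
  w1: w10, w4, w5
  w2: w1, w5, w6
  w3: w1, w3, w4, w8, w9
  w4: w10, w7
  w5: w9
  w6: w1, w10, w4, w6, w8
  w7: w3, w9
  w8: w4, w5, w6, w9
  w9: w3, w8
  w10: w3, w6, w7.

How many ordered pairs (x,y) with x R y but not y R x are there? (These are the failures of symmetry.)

20

Enumerating: (w1,w10), (w1,w4), (w1,w5), (w10,w3), (w10,w7), (w2,w1), (w2,w5), (w2,w6), (w3,w1), (w3,w4), (w3,w8), (w4,w10), … and 8 more.
Total: 20.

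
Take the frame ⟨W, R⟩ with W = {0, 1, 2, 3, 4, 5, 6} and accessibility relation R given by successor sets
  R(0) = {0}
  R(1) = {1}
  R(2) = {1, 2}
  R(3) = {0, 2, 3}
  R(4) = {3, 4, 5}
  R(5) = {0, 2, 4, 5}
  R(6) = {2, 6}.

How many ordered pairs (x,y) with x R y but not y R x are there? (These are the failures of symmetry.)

Enumerating: (2,1), (3,0), (3,2), (4,3), (5,0), (5,2), (6,2).

7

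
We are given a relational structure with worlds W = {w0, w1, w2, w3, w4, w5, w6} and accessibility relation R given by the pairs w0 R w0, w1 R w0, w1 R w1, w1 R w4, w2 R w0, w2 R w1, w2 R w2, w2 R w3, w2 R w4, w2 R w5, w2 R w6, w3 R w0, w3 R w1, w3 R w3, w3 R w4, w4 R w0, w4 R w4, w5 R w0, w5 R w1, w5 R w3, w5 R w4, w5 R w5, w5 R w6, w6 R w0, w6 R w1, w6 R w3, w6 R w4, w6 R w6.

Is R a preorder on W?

Yes

Reflexive: yes — every world is R-related to itself.
Transitive: yes — every two-step R-path is closed by a direct edge.
So R is a preorder.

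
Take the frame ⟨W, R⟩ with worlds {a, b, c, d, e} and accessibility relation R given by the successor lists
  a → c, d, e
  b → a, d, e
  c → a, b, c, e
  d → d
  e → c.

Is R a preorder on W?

Reflexive: no — a is not related to itself.
Transitive: no — a R c and c R b, but not a R b.
So R is not a preorder.

No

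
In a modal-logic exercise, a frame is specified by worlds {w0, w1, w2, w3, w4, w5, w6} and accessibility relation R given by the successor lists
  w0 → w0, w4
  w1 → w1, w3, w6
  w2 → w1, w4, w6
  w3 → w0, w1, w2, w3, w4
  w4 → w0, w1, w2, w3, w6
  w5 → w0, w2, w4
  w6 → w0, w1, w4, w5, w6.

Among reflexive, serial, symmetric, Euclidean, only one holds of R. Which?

serial

Reflexive: no — w2 is not related to itself.
Serial: yes — every world has a successor (e.g. w0 R w0).
Symmetric: no — w2 R w1 but not w1 R w2.
Euclidean: no — w1 R w3 and w1 R w6, but not w3 R w6.
Only serial holds.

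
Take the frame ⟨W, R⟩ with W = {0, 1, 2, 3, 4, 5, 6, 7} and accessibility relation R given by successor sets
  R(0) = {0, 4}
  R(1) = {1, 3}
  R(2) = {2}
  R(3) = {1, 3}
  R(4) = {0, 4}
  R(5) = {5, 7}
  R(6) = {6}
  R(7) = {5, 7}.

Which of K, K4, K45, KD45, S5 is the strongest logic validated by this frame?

Transitive (axiom 4): yes — every two-step R-path is closed by a direct edge.
Euclidean (axiom 5): yes — any two successors of a common world are R-related.
Serial (axiom D): yes — every world has a successor (e.g. 0 R 0).
Reflexive (axiom T): yes — every world is R-related to itself.
So F validates K, K4, K45, KD45, S5. The strongest is S5.

S5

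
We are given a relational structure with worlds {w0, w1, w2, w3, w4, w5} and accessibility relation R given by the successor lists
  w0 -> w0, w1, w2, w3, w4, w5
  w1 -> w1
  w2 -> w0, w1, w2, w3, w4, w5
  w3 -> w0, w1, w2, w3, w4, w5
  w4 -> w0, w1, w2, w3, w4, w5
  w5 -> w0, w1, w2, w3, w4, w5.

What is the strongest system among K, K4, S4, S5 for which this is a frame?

Transitive (axiom 4): yes — every two-step R-path is closed by a direct edge.
Reflexive (axiom T): yes — every world is R-related to itself.
Euclidean (axiom 5): no — w0 R w1 and w0 R w2, but not w1 R w2.
So F validates K, K4, S4; S5 would additionally require R to be Euclidean. The strongest is S4.

S4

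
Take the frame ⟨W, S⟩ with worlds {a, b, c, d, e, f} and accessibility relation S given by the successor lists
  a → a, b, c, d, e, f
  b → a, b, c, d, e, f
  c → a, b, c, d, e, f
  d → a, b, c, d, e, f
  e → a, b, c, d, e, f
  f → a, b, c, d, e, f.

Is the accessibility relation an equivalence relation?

Reflexive: yes — every world is S-related to itself.
Symmetric: yes — every pair in S has its reverse in S.
Transitive: yes — every two-step S-path is closed by a direct edge.
So S is an equivalence relation.

Yes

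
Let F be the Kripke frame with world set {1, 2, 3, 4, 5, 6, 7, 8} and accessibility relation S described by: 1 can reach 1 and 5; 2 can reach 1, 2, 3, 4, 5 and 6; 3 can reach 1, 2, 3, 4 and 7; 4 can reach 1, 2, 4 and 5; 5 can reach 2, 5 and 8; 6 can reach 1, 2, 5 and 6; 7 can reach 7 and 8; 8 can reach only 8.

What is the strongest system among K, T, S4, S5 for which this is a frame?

Reflexive (axiom T): yes — every world is S-related to itself.
Transitive (axiom 4): no — 1 S 5 and 5 S 2, but not 1 S 2.
Euclidean (axiom 5): no — 2 S 1 and 2 S 3, but not 1 S 3.
So F validates K, T; S4 would additionally require S to be transitive. The strongest is T.

T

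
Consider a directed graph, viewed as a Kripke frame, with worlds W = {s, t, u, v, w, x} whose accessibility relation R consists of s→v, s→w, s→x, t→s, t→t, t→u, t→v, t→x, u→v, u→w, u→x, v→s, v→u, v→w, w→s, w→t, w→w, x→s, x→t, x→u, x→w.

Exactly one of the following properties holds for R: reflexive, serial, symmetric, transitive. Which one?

serial

Reflexive: no — s is not related to itself.
Serial: yes — every world has a successor (e.g. s R v).
Symmetric: no — t R s but not s R t.
Transitive: no — s R v and v R u, but not s R u.
Only serial holds.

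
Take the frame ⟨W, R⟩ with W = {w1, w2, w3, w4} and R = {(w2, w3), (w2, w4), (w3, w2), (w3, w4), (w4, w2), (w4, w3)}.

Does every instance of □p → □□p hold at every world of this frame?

The schema 4 characterises exactly the transitive frames.
Transitive: no — w2 R w3 and w3 R w2, but not w2 R w2.

No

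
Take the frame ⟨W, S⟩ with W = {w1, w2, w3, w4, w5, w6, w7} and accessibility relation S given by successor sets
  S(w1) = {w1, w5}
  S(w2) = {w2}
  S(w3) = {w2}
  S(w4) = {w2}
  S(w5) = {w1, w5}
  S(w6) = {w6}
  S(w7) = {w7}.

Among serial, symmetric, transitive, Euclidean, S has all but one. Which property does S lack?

symmetric

Serial: yes — every world has a successor (e.g. w1 S w1).
Symmetric: no — w3 S w2 but not w2 S w3.
Transitive: yes — every two-step S-path is closed by a direct edge.
Euclidean: yes — any two successors of a common world are S-related.
Only symmetric fails.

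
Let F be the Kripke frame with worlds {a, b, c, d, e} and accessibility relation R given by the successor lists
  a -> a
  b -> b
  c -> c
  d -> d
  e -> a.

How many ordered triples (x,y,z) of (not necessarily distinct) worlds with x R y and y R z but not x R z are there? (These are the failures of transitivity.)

0

R is transitive; there are no such tuples.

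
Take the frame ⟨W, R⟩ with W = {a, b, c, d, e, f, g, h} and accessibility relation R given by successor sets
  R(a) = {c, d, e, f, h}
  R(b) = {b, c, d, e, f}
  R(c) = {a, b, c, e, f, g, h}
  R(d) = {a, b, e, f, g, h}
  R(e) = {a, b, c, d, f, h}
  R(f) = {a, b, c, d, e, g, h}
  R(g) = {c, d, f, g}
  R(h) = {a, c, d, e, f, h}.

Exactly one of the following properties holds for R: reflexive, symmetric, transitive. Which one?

Reflexive: no — a is not related to itself.
Symmetric: yes — every pair in R has its reverse in R.
Transitive: no — a R c and c R b, but not a R b.
Only symmetric holds.

symmetric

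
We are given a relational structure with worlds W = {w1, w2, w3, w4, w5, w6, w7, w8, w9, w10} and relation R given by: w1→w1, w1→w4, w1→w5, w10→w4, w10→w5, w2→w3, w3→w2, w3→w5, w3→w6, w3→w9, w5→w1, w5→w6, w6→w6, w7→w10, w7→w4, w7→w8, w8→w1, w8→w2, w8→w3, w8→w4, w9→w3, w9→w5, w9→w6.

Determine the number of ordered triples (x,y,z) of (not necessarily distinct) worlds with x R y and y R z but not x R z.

23

Enumerating: (w1,w5,w6), (w10,w5,w1), (w10,w5,w6), (w2,w3,w2), (w2,w3,w5), (w2,w3,w6), (w2,w3,w9), (w3,w2,w3), (w3,w5,w1), (w3,w9,w3), (w5,w1,w4), (w5,w1,w5), … and 11 more.
Total: 23.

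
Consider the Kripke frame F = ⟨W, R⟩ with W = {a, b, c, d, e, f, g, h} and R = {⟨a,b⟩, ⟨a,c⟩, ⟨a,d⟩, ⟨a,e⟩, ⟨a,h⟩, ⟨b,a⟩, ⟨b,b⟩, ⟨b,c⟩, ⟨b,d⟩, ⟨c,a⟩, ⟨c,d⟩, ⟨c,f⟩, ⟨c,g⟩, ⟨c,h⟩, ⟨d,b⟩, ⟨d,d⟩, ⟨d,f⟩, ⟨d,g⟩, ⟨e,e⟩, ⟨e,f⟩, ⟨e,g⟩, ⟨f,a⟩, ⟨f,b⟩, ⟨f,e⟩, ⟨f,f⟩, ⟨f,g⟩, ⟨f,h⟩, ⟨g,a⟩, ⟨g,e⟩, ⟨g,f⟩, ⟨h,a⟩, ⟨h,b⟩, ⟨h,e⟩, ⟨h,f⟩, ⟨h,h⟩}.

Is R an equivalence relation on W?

No

Reflexive: no — a is not related to itself.
Symmetric: no — a R d but not d R a.
Transitive: no — a R c and c R f, but not a R f.
So R is not an equivalence relation.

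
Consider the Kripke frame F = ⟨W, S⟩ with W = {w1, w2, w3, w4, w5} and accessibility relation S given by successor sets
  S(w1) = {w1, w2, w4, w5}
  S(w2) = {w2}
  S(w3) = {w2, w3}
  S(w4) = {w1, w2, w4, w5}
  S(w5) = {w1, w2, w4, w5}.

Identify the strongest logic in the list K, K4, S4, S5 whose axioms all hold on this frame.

S4

Transitive (axiom 4): yes — every two-step S-path is closed by a direct edge.
Reflexive (axiom T): yes — every world is S-related to itself.
Euclidean (axiom 5): no — w1 S w2 and w1 S w4, but not w2 S w4.
So F validates K, K4, S4; S5 would additionally require S to be Euclidean. The strongest is S4.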